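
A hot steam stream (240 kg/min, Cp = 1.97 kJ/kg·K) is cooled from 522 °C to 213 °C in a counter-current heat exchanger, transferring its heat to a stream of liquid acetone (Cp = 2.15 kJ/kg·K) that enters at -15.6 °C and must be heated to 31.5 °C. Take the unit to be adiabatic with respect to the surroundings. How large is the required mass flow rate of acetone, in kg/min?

Heat released by hot stream: Q = 240 × 1.97 × (522 − 213) = 146100 kJ/min
Energy balance on cold side (adiabatic exchanger): Q = ṁ_c·Cp_c·(T_c,out − T_c,in)
ṁ_c = 146100 / [2.15 × (31.5 − -15.6)] = 1442.7 kg/min

ṁ_c = 1440 kg/min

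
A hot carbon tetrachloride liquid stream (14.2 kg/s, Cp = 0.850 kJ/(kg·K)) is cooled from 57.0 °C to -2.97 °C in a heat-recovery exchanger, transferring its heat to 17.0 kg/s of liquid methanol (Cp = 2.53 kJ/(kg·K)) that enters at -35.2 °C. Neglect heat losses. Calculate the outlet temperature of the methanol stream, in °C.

Heat released by hot stream: Q = 14.2 × 0.850 × (57.0 − -2.97) = 723.84 kJ/s
Energy balance on cold side (adiabatic exchanger): Q = ṁ_c·Cp_c·(T_c,out − T_c,in)
T_c,out = -35.2 + 723.84/(17.0 × 2.53) = -18.37 °C

T_c,out = -18.4 °C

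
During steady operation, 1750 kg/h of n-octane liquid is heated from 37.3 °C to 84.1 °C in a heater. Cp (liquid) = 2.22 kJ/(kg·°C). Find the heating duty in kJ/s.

Q = 50.5 kJ/s

Q = ṁ·Cp·ΔT = 1750 × 2.22 × (84.1 − 37.3) = 181820 kJ/h
Converting: 181820 / 3600 s = 50.505 kW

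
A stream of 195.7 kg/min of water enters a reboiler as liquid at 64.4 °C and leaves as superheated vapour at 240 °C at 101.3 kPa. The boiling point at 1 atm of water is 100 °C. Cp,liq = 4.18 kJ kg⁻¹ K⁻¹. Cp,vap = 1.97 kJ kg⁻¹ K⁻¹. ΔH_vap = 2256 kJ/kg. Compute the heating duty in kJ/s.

Q = 8740 kJ/s

liquid 64.4→100 °C: 148.81 kJ/kg
vaporisation at 100 °C: 2256 kJ/kg
vapour 100→240 °C: 275.8 kJ/kg
Δh = 148.81 + 2256 + 275.8 = 2680.6 kJ/kg
Q = ṁ·Δh = 195.7 kg/min × 2680.6 kJ/kg = 524590 kJ/min
|Q| = 8743.2 kW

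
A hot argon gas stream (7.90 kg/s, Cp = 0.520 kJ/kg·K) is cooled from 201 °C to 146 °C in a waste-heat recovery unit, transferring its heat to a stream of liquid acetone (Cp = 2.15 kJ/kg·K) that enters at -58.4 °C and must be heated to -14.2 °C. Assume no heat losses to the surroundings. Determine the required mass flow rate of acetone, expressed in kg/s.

Heat released by hot stream: Q = 7.90 × 0.520 × (201 − 146) = 225.94 kJ/s
Energy balance on cold side (adiabatic exchanger): Q = ṁ_c·Cp_c·(T_c,out − T_c,in)
ṁ_c = 225.94 / [2.15 × (-14.2 − -58.4)] = 2.3776 kg/s

ṁ_c = 2.38 kg/s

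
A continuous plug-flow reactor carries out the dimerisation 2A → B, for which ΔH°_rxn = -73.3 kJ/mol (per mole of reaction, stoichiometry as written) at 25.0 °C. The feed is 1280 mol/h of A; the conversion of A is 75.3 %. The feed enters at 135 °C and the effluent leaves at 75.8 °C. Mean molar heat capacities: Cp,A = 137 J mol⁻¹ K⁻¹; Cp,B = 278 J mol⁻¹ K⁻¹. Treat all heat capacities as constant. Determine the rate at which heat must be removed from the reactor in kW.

Q_out = 12.7 kW

Extent of reaction ξ = 0.753 × 1280 / 2 = 481.92 mol/h
Reaction term: ξ·ΔH°_rxn = 481.92 × -73.3 = -35325 kJ/h
Sensible, feed 135→25 °C: -19290 kJ/h
Outlet flows (mol/h): A 316.16, B 481.92
Sensible, products 25→75.8 °C: 9006.2 kJ/h
Q = ΔH = -45608 kJ/h = -12.669 kW
Heat removed = 12.669 kW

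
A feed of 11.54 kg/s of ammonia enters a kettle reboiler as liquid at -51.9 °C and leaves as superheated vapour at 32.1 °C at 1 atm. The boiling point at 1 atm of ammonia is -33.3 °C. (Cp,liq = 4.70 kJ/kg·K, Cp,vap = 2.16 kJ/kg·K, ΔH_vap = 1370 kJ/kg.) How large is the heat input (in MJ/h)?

Q = 66400 MJ/h

liquid -51.9→-33.3 °C: 87.42 kJ/kg
vaporisation at -33.3 °C: 1370 kJ/kg
vapour -33.3→32.1 °C: 141.26 kJ/kg
Δh = 87.42 + 1370 + 141.26 = 1598.7 kJ/kg
Q = ṁ·Δh = 11.54 kg/s × 1598.7 kJ/kg = 18449 kJ/s
|Q| = 18449 kW = 66416 MJ/h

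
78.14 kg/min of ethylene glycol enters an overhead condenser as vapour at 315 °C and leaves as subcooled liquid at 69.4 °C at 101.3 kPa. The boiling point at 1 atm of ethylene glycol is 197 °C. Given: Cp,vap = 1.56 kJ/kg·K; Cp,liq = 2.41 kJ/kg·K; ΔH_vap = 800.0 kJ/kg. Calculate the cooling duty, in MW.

vapour 315→197 °C: -184.08 kJ/kg
condensation at 197 °C: -800 kJ/kg
liquid 197→69.4 °C: -307.52 kJ/kg
Δh = -184.08 + -800 + -307.52 = -1291.6 kJ/kg
Q = ṁ·Δh = 78.14 kg/min × -1291.6 kJ/kg = -100930 kJ/min
|Q| = 1682.1 kW = 1.6821 MW

Q_c = 1.68 MW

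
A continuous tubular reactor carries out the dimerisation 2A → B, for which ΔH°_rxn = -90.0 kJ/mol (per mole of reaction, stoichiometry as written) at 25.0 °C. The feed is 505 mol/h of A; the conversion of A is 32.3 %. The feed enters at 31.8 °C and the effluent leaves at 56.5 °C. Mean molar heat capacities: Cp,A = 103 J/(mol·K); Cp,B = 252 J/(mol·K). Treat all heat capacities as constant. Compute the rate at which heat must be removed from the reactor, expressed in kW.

Q_out = 1.65 kW

Extent of reaction ξ = 0.323 × 505 / 2 = 81.558 mol/h
Reaction term: ξ·ΔH°_rxn = 81.558 × -90.0 = -7340.2 kJ/h
Sensible, feed 31.8→25 °C: -353.7 kJ/h
Outlet flows (mol/h): A 341.88, B 81.558
Sensible, products 25→56.5 °C: 1756.6 kJ/h
Q = ΔH = -5937.2 kJ/h = -1.6492 kW
Heat removed = 1.6492 kW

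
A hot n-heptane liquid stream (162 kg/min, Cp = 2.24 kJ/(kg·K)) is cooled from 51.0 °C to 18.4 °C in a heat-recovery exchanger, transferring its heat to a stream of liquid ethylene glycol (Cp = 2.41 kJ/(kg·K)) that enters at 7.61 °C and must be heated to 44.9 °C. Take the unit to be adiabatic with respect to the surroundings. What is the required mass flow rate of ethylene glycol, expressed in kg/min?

Heat released by hot stream: Q = 162 × 2.24 × (51.0 − 18.4) = 11830 kJ/min
Energy balance on cold side (adiabatic exchanger): Q = ṁ_c·Cp_c·(T_c,out − T_c,in)
ṁ_c = 11830 / [2.41 × (44.9 − 7.61)] = 131.63 kg/min

ṁ_c = 132 kg/min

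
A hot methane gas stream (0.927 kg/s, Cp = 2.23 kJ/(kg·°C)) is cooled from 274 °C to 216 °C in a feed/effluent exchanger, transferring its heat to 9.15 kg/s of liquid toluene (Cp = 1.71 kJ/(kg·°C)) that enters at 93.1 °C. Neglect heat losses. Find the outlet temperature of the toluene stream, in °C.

Heat released by hot stream: Q = 0.927 × 2.23 × (274 − 216) = 119.9 kJ/s
Energy balance on cold side (adiabatic exchanger): Q = ṁ_c·Cp_c·(T_c,out − T_c,in)
T_c,out = 93.1 + 119.9/(9.15 × 1.71) = 100.76 °C

T_c,out = 101 °C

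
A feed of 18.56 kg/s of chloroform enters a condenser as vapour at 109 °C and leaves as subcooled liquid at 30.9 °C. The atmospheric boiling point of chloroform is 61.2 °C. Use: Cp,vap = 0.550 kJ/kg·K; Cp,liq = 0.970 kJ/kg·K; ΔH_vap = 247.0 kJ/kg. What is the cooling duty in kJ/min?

Q_c = 337000 kJ/min

vapour 109→61.2 °C: -26.29 kJ/kg
condensation at 61.2 °C: -247 kJ/kg
liquid 61.2→30.9 °C: -29.391 kJ/kg
Δh = -26.29 + -247 + -29.391 = -302.68 kJ/kg
Q = ṁ·Δh = 18.56 kg/s × -302.68 kJ/kg = -5617.8 kJ/s
|Q| = 5617.8 kW = 337070 kJ/min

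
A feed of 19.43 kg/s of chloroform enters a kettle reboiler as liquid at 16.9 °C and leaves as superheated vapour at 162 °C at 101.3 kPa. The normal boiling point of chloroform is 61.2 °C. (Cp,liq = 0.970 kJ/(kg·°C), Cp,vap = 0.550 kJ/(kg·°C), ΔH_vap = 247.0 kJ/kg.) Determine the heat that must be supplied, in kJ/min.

Q = 403000 kJ/min

liquid 16.9→61.2 °C: 42.971 kJ/kg
vaporisation at 61.2 °C: 247 kJ/kg
vapour 61.2→162 °C: 55.44 kJ/kg
Δh = 42.971 + 247 + 55.44 = 345.41 kJ/kg
Q = ṁ·Δh = 19.43 kg/s × 345.41 kJ/kg = 6711.3 kJ/s
|Q| = 6711.3 kW = 402680 kJ/min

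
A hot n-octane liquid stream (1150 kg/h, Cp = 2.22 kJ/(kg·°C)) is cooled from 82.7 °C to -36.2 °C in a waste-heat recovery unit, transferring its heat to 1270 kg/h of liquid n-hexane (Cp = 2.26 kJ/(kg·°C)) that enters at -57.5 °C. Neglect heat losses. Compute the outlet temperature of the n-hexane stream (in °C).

T_c,out = 48.3 °C

Heat released by hot stream: Q = 1150 × 2.22 × (82.7 − -36.2) = 303550 kJ/h
Energy balance on cold side (adiabatic exchanger): Q = ṁ_c·Cp_c·(T_c,out − T_c,in)
T_c,out = -57.5 + 303550/(1270 × 2.26) = 48.26 °C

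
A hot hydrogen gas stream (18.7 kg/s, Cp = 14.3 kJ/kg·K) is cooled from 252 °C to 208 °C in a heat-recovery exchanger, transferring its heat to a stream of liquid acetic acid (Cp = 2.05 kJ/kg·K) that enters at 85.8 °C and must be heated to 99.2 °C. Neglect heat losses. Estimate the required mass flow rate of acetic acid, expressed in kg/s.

Heat released by hot stream: Q = 18.7 × 14.3 × (252 − 208) = 11766 kJ/s
Energy balance on cold side (adiabatic exchanger): Q = ṁ_c·Cp_c·(T_c,out − T_c,in)
ṁ_c = 11766 / [2.05 × (99.2 − 85.8)] = 428.32 kg/s

ṁ_c = 428 kg/s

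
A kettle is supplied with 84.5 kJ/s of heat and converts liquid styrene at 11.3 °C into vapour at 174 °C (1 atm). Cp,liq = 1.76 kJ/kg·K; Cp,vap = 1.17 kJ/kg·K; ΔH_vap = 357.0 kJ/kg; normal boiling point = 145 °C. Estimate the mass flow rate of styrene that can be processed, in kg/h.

Δh = 1.76×(145−11.3) + 357.0 + 1.17×(174−145) = 626.24 kJ/kg
Q = 84.5 kJ/s = 84.5 kJ/s = 304200 kJ/h
ṁ = Q/Δh = 304200 / 626.24 = 485.75 kg/h

ṁ = 486 kg/h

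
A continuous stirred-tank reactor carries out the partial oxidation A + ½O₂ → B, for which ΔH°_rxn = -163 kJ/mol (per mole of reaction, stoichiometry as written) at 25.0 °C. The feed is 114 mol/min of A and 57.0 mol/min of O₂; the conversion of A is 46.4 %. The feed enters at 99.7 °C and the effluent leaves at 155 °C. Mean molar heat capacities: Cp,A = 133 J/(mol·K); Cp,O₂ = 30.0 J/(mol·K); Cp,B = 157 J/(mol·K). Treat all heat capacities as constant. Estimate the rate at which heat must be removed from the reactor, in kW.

Q_out = 127 kW

Extent of reaction ξ = 0.464 × 114 = 52.896 mol/min
Reaction term: ξ·ΔH°_rxn = 52.896 × -163 = -8622 kJ/min
Sensible, feed 99.7→25 °C: -1260.3 kJ/min
Outlet flows (mol/min): A 61.104, O₂ 30.552, B 52.896
Sensible, products 25→155 °C: 2255.2 kJ/min
Q = ΔH = -7627.1 kJ/min = -127.12 kW
Heat removed = 127.12 kW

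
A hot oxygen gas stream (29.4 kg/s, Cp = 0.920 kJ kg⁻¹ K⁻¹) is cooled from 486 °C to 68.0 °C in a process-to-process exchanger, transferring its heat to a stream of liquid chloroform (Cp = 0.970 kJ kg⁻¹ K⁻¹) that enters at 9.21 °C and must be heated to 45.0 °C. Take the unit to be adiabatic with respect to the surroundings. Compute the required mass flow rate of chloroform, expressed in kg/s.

Heat released by hot stream: Q = 29.4 × 0.920 × (486 − 68.0) = 11306 kJ/s
Energy balance on cold side (adiabatic exchanger): Q = ṁ_c·Cp_c·(T_c,out − T_c,in)
ṁ_c = 11306 / [0.970 × (45.0 − 9.21)] = 325.67 kg/s

ṁ_c = 326 kg/s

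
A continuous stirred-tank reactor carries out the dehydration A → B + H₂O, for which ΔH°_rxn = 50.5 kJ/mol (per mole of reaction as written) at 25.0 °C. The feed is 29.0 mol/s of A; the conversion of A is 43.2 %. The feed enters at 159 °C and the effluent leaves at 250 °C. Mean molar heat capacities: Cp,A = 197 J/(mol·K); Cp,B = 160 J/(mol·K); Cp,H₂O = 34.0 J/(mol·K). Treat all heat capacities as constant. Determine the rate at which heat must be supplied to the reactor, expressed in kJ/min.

Q_in = 68600 kJ/min

Extent of reaction ξ = 0.432 × 29.0 = 12.528 mol/s
Reaction term: ξ·ΔH°_rxn = 12.528 × 50.5 = 632.66 kJ/s
Sensible, feed 159→25 °C: -765.54 kJ/s
Outlet flows (mol/s): A 16.472, B 12.528, H₂O 12.528
Sensible, products 25→250 °C: 1277 kJ/s
Q = ΔH = 1144.1 kJ/s = 1144.1 kW
Heat supplied = 68645 kJ/min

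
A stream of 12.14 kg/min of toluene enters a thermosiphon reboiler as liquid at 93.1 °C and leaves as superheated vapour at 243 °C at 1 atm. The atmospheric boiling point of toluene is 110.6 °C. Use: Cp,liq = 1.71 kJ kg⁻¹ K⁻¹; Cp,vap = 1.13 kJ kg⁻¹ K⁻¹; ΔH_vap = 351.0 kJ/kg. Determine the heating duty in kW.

Q = 107 kW

liquid 93.1→110.6 °C: 29.925 kJ/kg
vaporisation at 110.6 °C: 351 kJ/kg
vapour 110.6→243 °C: 149.61 kJ/kg
Δh = 29.925 + 351 + 149.61 = 530.54 kJ/kg
Q = ṁ·Δh = 12.14 kg/min × 530.54 kJ/kg = 6440.7 kJ/min
|Q| = 107.35 kW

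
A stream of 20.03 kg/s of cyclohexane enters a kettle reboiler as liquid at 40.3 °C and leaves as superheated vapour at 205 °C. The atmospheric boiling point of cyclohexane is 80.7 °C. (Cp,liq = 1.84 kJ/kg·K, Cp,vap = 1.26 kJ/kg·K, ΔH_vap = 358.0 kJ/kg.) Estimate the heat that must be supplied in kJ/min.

Q = 708000 kJ/min

liquid 40.3→80.7 °C: 74.336 kJ/kg
vaporisation at 80.7 °C: 358 kJ/kg
vapour 80.7→205 °C: 156.62 kJ/kg
Δh = 74.336 + 358 + 156.62 = 588.95 kJ/kg
Q = ṁ·Δh = 20.03 kg/s × 588.95 kJ/kg = 11797 kJ/s
|Q| = 11797 kW = 707800 kJ/min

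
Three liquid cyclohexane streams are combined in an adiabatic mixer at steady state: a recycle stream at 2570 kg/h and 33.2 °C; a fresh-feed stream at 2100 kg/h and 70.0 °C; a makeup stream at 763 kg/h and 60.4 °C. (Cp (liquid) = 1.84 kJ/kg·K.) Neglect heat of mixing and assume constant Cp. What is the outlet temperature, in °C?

Energy balance with Q = 0: Σ ṁᵢCp,ᵢ(T_out − Tᵢ) = 0
T_out = Σ ṁᵢCp,ᵢTᵢ / Σ ṁᵢCp,ᵢ
      = 512270 / 9996.7 = 51.244 °C

T_out = 51.2 °C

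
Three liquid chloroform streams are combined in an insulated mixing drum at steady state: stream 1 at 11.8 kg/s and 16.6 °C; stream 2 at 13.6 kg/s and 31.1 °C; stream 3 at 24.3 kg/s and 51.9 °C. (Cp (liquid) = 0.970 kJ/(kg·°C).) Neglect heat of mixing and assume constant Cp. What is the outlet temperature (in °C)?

T_out = 37.8 °C

Energy balance with Q = 0: Σ ṁᵢCp,ᵢ(T_out − Tᵢ) = 0
Σ ṁᵢCp,ᵢTᵢ = 11.8×0.970×16.6 + 13.6×0.970×31.1 + 24.3×0.970×51.9 = 1823.6
Σ ṁᵢCp,ᵢ = 11.8×0.970 + 13.6×0.970 + 24.3×0.970 = 48.209
T_out = 1823.6 / 48.209 = 37.827 °C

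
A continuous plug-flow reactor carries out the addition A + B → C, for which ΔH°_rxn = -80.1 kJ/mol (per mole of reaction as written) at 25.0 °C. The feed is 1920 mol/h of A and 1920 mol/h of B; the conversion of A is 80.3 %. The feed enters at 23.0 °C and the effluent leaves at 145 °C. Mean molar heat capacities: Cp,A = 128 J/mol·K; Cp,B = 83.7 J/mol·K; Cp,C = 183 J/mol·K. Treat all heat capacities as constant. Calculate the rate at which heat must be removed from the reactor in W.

Extent of reaction ξ = 0.803 × 1920 = 1541.8 mol/h
Reaction term: ξ·ΔH°_rxn = 1541.8 × -80.1 = -123490 kJ/h
Sensible, feed 23.0→25 °C: 812.93 kJ/h
Outlet flows (mol/h): A 378.24, B 378.24, C 1541.8
Sensible, products 25→145 °C: 43466 kJ/h
Q = ΔH = -79216 kJ/h = -22.004 kW
Heat removed = 22004 W

Q_out = 22000 W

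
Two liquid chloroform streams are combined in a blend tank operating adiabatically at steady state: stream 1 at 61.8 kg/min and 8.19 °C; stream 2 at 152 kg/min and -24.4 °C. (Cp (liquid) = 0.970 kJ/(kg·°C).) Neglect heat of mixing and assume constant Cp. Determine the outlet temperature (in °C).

No heat crosses the boundary, so H_out = H_in.
T_out = Σ ṁᵢCp,ᵢTᵢ / Σ ṁᵢCp,ᵢ
      = -3106.6 / 207.39 = -14.98 °C

T_out = -15.0 °C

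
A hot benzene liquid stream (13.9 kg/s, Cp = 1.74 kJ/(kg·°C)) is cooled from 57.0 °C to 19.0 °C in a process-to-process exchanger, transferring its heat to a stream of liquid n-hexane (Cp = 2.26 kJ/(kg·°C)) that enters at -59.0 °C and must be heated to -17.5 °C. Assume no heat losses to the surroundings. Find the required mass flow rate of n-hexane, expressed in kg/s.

ṁ_c = 9.80 kg/s

Heat released by hot stream: Q = 13.9 × 1.74 × (57.0 − 19.0) = 919.07 kJ/s
Energy balance on cold side (adiabatic exchanger): Q = ṁ_c·Cp_c·(T_c,out − T_c,in)
ṁ_c = 919.07 / [2.26 × (-17.5 − -59.0)] = 9.7992 kg/s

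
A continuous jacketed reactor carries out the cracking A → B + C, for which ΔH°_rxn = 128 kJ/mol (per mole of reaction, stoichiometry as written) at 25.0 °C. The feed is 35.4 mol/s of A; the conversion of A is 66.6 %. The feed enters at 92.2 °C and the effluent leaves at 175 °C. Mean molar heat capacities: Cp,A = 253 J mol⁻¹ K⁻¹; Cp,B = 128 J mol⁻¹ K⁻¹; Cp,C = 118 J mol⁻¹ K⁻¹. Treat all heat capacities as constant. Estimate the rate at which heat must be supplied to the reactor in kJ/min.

Q_in = 224000 kJ/min

Extent of reaction ξ = 0.666 × 35.4 = 23.576 mol/s
Reaction term: ξ·ΔH°_rxn = 23.576 × 128 = 3017.8 kJ/s
Sensible, feed 92.2→25 °C: -601.86 kJ/s
Outlet flows (mol/s): A 11.824, B 23.576, C 23.576
Sensible, products 25→175 °C: 1318.7 kJ/s
Q = ΔH = 3734.6 kJ/s = 3734.6 kW
Heat supplied = 224080 kJ/min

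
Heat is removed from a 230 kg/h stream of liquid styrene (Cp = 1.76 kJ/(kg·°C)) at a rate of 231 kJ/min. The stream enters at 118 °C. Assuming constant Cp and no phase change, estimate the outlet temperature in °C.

T_out = 83.8 °C

Q = 231 kJ/min = 13860 kJ/h
ΔT = Q/(ṁ·Cp) = 13860/(230×1.76) = 34.239 K
T_out = 118 − 34.239 = 83.761 °C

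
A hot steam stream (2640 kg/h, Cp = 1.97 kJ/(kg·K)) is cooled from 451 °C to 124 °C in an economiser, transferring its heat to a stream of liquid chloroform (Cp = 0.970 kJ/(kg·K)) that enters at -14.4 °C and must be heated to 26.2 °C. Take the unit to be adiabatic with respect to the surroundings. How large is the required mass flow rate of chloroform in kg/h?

ṁ_c = 43200 kg/h

Heat released by hot stream: Q = 2640 × 1.97 × (451 − 124) = 1.7007e+06 kJ/h
Energy balance on cold side (adiabatic exchanger): Q = ṁ_c·Cp_c·(T_c,out − T_c,in)
ṁ_c = 1.7007e+06 / [0.970 × (26.2 − -14.4)] = 43184 kg/h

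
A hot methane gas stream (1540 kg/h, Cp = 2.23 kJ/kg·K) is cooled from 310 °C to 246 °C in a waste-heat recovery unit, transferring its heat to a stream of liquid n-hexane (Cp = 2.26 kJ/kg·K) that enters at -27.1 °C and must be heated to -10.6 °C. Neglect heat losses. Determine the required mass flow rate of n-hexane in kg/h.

ṁ_c = 5890 kg/h

Heat released by hot stream: Q = 1540 × 2.23 × (310 − 246) = 219790 kJ/h
Energy balance on cold side (adiabatic exchanger): Q = ṁ_c·Cp_c·(T_c,out − T_c,in)
ṁ_c = 219790 / [2.26 × (-10.6 − -27.1)] = 5894 kg/h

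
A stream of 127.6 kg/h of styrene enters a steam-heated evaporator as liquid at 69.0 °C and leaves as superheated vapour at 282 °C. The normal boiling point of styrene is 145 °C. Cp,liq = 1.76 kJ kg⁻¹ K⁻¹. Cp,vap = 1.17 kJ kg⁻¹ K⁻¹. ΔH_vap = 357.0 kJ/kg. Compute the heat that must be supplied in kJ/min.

Q = 1380 kJ/min

liquid 69.0→145 °C: 133.76 kJ/kg
vaporisation at 145 °C: 357 kJ/kg
vapour 145→282 °C: 160.29 kJ/kg
Δh = 133.76 + 357 + 160.29 = 651.05 kJ/kg
Q = ṁ·Δh = 127.6 kg/h × 651.05 kJ/kg = 83074 kJ/h
|Q| = 23.076 kW = 1384.6 kJ/min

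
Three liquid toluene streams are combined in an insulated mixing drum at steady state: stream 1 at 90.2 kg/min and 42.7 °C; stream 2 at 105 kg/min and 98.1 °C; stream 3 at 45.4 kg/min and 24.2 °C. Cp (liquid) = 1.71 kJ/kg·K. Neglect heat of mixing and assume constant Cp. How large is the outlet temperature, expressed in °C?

No heat crosses the boundary, so H_out = H_in.
Σ ṁᵢCp,ᵢTᵢ = 90.2×1.71×42.7 + 105×1.71×98.1 + 45.4×1.71×24.2 = 26079
Σ ṁᵢCp,ᵢ = 90.2×1.71 + 105×1.71 + 45.4×1.71 = 411.43
T_out = 26079 / 411.43 = 63.386 °C

T_out = 63.4 °C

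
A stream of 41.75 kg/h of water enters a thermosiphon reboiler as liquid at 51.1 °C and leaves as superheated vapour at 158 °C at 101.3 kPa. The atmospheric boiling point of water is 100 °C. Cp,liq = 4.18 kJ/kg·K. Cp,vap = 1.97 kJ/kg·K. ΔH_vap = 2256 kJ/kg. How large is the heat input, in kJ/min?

Q = 1790 kJ/min

liquid 51.1→100 °C: 204.4 kJ/kg
vaporisation at 100 °C: 2256 kJ/kg
vapour 100→158 °C: 114.26 kJ/kg
Δh = 204.4 + 2256 + 114.26 = 2574.7 kJ/kg
Q = ṁ·Δh = 41.75 kg/h × 2574.7 kJ/kg = 107490 kJ/h
|Q| = 29.859 kW = 1791.5 kJ/min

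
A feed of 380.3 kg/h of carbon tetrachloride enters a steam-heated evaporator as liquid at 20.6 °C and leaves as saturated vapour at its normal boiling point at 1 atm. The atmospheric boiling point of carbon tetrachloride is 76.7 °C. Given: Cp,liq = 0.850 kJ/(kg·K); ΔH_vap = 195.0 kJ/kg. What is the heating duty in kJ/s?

liquid 20.6→76.7 °C: 47.685 kJ/kg
vaporisation at 76.7 °C: 195 kJ/kg
Δh = 47.685 + 195 = 242.69 kJ/kg
Q = ṁ·Δh = 380.3 kg/h × 242.69 kJ/kg = 92293 kJ/h
|Q| = 25.637 kW

Q = 25.6 kJ/s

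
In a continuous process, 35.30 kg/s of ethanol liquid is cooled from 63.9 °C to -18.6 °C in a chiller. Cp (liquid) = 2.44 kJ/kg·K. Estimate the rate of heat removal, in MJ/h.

Q = ṁ·Cp·ΔT = 35.30 × 2.44 × (-18.6 − 63.9) = -7105.9 kJ/s
Cooling duty = 25581 MJ/h

Q_c = 25600 MJ/h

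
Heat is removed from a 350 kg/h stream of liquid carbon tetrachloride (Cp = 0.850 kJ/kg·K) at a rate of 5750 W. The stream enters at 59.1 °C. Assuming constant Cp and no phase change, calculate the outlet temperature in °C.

T_out = -10.5 °C

Q = 5750 W = 20700 kJ/h
ΔT = Q/(ṁ·Cp) = 20700/(350×0.850) = 69.58 K
T_out = 59.1 − 69.58 = -10.48 °C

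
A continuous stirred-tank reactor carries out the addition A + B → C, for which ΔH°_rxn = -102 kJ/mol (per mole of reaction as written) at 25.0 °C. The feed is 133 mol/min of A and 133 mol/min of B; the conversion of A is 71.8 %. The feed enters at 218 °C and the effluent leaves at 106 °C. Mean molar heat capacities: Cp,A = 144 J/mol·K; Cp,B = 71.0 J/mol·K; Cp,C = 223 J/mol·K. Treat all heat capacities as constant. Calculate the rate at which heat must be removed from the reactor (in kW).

Extent of reaction ξ = 0.718 × 133 = 95.494 mol/min
Reaction term: ξ·ΔH°_rxn = 95.494 × -102 = -9740.4 kJ/min
Sensible, feed 218→25 °C: -5518.8 kJ/min
Outlet flows (mol/min): A 37.506, B 37.506, C 95.494
Sensible, products 25→106 °C: 2378.1 kJ/min
Q = ΔH = -12881 kJ/min = -214.69 kW
Heat removed = 214.69 kW

Q_out = 215 kW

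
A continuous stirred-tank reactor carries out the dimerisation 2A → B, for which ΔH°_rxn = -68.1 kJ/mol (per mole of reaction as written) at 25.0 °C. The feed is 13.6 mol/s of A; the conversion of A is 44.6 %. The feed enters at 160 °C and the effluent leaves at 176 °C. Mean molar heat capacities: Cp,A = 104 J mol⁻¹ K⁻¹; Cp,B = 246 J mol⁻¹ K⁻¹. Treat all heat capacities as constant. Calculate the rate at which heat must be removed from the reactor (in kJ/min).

Q_out = 9990 kJ/min

Extent of reaction ξ = 0.446 × 13.6 / 2 = 3.0328 mol/s
Reaction term: ξ·ΔH°_rxn = 3.0328 × -68.1 = -206.53 kJ/s
Sensible, feed 160→25 °C: -190.94 kJ/s
Outlet flows (mol/s): A 7.5344, B 3.0328
Sensible, products 25→176 °C: 230.98 kJ/s
Q = ΔH = -166.5 kJ/s = -166.5 kW
Heat removed = 9990.1 kJ/min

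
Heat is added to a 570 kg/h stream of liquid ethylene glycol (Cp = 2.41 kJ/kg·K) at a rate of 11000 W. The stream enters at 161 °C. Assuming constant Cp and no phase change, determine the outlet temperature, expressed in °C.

Q = 11000 W = 39600 kJ/h
ΔT = Q/(ṁ·Cp) = 39600/(570×2.41) = 28.827 K
T_out = 161 + 28.827 = 189.83 °C

T_out = 190 °C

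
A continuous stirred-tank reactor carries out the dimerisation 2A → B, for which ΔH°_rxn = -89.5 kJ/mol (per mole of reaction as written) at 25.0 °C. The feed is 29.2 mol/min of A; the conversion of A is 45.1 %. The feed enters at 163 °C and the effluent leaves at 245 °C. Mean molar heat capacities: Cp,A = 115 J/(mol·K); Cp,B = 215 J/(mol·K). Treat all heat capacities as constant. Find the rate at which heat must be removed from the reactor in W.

Q_out = 5590 W

Extent of reaction ξ = 0.451 × 29.2 / 2 = 6.5846 mol/min
Reaction term: ξ·ΔH°_rxn = 6.5846 × -89.5 = -589.32 kJ/min
Sensible, feed 163→25 °C: -463.4 kJ/min
Outlet flows (mol/min): A 16.031, B 6.5846
Sensible, products 25→245 °C: 717.03 kJ/min
Q = ΔH = -335.69 kJ/min = -5.5949 kW
Heat removed = 5594.9 W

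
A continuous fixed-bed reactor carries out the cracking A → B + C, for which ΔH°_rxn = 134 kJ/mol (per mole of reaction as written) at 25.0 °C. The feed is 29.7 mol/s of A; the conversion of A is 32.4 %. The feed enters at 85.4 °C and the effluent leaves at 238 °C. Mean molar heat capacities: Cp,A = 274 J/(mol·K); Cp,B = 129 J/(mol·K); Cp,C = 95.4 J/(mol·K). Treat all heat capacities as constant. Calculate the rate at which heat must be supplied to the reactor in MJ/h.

Q_in = 8750 MJ/h

Extent of reaction ξ = 0.324 × 29.7 = 9.6228 mol/s
Reaction term: ξ·ΔH°_rxn = 9.6228 × 134 = 1289.5 kJ/s
Sensible, feed 85.4→25 °C: -491.52 kJ/s
Outlet flows (mol/s): A 20.077, B 9.6228, C 9.6228
Sensible, products 25→238 °C: 1631.7 kJ/s
Q = ΔH = 2429.6 kJ/s = 2429.6 kW
Heat supplied = 8746.6 MJ/h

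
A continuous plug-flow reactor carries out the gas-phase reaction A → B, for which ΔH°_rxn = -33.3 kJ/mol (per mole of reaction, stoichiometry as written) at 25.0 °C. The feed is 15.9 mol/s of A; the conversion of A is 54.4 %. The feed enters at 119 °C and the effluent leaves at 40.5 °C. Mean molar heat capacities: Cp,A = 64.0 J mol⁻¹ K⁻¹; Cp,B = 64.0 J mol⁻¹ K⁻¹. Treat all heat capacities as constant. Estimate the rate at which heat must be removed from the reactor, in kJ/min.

Q_out = 22100 kJ/min

Extent of reaction ξ = 0.544 × 15.9 = 8.6496 mol/s
Reaction term: ξ·ΔH°_rxn = 8.6496 × -33.3 = -288.03 kJ/s
Sensible, feed 119→25 °C: -95.654 kJ/s
Outlet flows (mol/s): A 7.2504, B 8.6496
Sensible, products 25→40.5 °C: 15.773 kJ/s
Q = ΔH = -367.91 kJ/s = -367.91 kW
Heat removed = 22075 kJ/min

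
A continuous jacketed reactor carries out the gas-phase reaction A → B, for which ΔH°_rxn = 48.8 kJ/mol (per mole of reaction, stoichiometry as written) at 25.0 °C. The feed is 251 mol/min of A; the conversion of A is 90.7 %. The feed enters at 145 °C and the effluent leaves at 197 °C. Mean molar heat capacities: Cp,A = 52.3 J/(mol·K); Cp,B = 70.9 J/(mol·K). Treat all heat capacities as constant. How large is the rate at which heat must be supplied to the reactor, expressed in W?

Extent of reaction ξ = 0.907 × 251 = 227.66 mol/min
Reaction term: ξ·ΔH°_rxn = 227.66 × 48.8 = 11110 kJ/min
Sensible, feed 145→25 °C: -1575.3 kJ/min
Outlet flows (mol/min): A 23.343, B 227.66
Sensible, products 25→197 °C: 2986.2 kJ/min
Q = ΔH = 12521 kJ/min = 208.68 kW
Heat supplied = 208680 W

Q_in = 209000 W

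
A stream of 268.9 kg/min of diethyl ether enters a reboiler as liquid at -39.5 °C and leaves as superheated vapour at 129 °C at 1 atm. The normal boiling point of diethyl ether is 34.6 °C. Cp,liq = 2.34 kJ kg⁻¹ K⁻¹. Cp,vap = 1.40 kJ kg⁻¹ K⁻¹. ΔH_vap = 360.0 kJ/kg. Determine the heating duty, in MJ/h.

liquid -39.5→34.6 °C: 173.39 kJ/kg
vaporisation at 34.6 °C: 360 kJ/kg
vapour 34.6→129 °C: 132.16 kJ/kg
Δh = 173.39 + 360 + 132.16 = 665.55 kJ/kg
Q = ṁ·Δh = 268.9 kg/min × 665.55 kJ/kg = 178970 kJ/min
|Q| = 2982.8 kW = 10738 MJ/h

Q = 10700 MJ/h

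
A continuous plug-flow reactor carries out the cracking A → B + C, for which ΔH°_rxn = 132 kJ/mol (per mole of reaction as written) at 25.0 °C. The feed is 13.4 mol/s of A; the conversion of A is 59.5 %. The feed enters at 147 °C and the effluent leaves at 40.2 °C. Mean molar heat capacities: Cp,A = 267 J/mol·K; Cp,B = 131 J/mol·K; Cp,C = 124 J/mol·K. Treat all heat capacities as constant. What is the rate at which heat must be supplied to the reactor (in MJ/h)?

Q_in = 2410 MJ/h

Extent of reaction ξ = 0.595 × 13.4 = 7.973 mol/s
Reaction term: ξ·ΔH°_rxn = 7.973 × 132 = 1052.4 kJ/s
Sensible, feed 147→25 °C: -436.49 kJ/s
Outlet flows (mol/s): A 5.427, B 7.973, C 7.973
Sensible, products 25→40.2 °C: 52.928 kJ/s
Q = ΔH = 668.87 kJ/s = 668.87 kW
Heat supplied = 2407.9 MJ/h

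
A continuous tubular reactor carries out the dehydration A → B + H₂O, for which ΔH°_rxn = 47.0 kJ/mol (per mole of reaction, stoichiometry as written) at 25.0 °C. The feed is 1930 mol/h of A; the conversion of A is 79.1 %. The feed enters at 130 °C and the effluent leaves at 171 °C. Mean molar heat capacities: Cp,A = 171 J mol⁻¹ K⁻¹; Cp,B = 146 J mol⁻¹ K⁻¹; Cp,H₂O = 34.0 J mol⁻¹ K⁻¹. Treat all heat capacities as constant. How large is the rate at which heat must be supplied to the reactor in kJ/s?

Extent of reaction ξ = 0.791 × 1930 = 1526.6 mol/h
Reaction term: ξ·ΔH°_rxn = 1526.6 × 47.0 = 71752 kJ/h
Sensible, feed 130→25 °C: -34653 kJ/h
Outlet flows (mol/h): A 403.37, B 1526.6, H₂O 1526.6
Sensible, products 25→171 °C: 50190 kJ/h
Q = ΔH = 87289 kJ/h = 24.247 kW
Heat supplied = 24.247 kJ/s

Q_in = 24.2 kJ/s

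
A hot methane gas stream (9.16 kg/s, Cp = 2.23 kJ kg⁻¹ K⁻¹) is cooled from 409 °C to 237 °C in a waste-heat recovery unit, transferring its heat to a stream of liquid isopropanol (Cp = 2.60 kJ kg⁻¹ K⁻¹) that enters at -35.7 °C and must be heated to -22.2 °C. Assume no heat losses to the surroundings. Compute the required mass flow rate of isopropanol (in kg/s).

ṁ_c = 100 kg/s

Heat released by hot stream: Q = 9.16 × 2.23 × (409 − 237) = 3513.4 kJ/s
Energy balance on cold side (adiabatic exchanger): Q = ṁ_c·Cp_c·(T_c,out − T_c,in)
ṁ_c = 3513.4 / [2.60 × (-22.2 − -35.7)] = 100.1 kg/s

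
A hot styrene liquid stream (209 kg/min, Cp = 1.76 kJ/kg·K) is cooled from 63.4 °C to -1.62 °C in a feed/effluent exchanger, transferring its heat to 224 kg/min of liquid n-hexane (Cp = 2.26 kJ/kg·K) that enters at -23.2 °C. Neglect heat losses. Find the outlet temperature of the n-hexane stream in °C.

Heat released by hot stream: Q = 209 × 1.76 × (63.4 − -1.62) = 23917 kJ/min
Energy balance on cold side (adiabatic exchanger): Q = ṁ_c·Cp_c·(T_c,out − T_c,in)
T_c,out = -23.2 + 23917/(224 × 2.26) = 24.044 °C

T_c,out = 24.0 °C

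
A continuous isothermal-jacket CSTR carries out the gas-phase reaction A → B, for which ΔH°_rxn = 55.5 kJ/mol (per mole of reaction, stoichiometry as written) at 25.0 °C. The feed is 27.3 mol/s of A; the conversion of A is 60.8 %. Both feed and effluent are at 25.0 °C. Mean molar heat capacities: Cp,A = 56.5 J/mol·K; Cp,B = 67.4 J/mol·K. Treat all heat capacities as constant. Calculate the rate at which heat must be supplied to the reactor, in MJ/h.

Q_in = 3320 MJ/h

Extent of reaction ξ = 0.608 × 27.3 = 16.598 mol/s
Reaction term: ξ·ΔH°_rxn = 16.598 × 55.5 = 921.21 kJ/s
Q = ΔH = 921.21 kJ/s = 921.21 kW
Heat supplied = 3316.4 MJ/h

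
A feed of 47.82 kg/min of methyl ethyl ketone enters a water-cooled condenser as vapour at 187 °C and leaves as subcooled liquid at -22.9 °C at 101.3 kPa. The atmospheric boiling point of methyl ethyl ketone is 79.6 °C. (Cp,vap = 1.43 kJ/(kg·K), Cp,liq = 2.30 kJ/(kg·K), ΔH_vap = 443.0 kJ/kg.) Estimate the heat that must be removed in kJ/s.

vapour 187→79.6 °C: -153.58 kJ/kg
condensation at 79.6 °C: -443 kJ/kg
liquid 79.6→-22.9 °C: -235.75 kJ/kg
Δh = -153.58 + -443 + -235.75 = -832.33 kJ/kg
Q = ṁ·Δh = 47.82 kg/min × -832.33 kJ/kg = -39802 kJ/min
|Q| = 663.37 kW

Q_c = 663 kJ/s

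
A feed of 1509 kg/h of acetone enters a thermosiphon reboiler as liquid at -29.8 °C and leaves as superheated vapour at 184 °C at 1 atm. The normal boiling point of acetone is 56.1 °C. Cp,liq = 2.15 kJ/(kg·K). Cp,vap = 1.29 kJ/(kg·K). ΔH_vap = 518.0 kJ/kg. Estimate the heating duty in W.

liquid -29.8→56.1 °C: 184.69 kJ/kg
vaporisation at 56.1 °C: 518 kJ/kg
vapour 56.1→184 °C: 164.99 kJ/kg
Δh = 184.69 + 518 + 164.99 = 867.68 kJ/kg
Q = ṁ·Δh = 1509 kg/h × 867.68 kJ/kg = 1.3093e+06 kJ/h
|Q| = 363.7 kW = 363700 W

Q = 364000 W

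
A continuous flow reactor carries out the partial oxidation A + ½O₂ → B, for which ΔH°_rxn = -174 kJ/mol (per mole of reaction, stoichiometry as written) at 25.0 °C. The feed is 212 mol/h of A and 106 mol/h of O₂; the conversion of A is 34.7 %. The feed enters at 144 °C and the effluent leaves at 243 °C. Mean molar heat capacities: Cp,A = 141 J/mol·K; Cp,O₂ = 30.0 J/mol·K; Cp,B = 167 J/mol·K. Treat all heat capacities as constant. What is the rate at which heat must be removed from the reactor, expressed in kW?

Q_out = 2.60 kW

Extent of reaction ξ = 0.347 × 212 = 73.564 mol/h
Reaction term: ξ·ΔH°_rxn = 73.564 × -174 = -12800 kJ/h
Sensible, feed 144→25 °C: -3935.6 kJ/h
Outlet flows (mol/h): A 138.44, O₂ 69.218, B 73.564
Sensible, products 25→243 °C: 7386.1 kJ/h
Q = ΔH = -9349.6 kJ/h = -2.5971 kW
Heat removed = 2.5971 kW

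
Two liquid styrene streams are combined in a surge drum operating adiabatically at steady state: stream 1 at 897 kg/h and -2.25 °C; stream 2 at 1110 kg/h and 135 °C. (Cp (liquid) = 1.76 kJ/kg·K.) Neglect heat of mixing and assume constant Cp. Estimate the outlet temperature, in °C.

Energy balance with Q = 0: Σ ṁᵢCp,ᵢ(T_out − Tᵢ) = 0
Σ ṁᵢCp,ᵢTᵢ = 897×1.76×-2.25 + 1110×1.76×135 = 260180
Σ ṁᵢCp,ᵢ = 897×1.76 + 1110×1.76 = 3532.3
T_out = 260180 / 3532.3 = 73.658 °C

T_out = 73.7 °C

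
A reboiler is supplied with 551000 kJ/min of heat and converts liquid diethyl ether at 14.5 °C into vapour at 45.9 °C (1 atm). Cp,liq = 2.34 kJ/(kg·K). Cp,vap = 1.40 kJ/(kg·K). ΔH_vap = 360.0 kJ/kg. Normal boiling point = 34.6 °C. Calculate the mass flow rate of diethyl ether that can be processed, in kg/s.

ṁ = 21.7 kg/s

Δh = 2.34×(34.6−14.5) + 360.0 + 1.40×(45.9−34.6) = 422.85 kJ/kg
Q = 551000 kJ/min = 9183.3 kJ/s = 9183.3 kJ/s
ṁ = Q/Δh = 9183.3 / 422.85 = 21.718 kg/s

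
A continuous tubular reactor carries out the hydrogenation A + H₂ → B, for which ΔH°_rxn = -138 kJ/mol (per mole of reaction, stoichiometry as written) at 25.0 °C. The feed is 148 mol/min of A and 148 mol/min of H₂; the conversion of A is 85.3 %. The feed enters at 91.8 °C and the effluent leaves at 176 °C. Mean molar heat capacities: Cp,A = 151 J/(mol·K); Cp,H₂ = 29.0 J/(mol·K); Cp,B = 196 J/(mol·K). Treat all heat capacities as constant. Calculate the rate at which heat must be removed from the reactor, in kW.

Extent of reaction ξ = 0.853 × 148 = 126.24 mol/min
Reaction term: ξ·ΔH°_rxn = 126.24 × -138 = -17422 kJ/min
Sensible, feed 91.8→25 °C: -1779.6 kJ/min
Outlet flows (mol/min): A 21.756, H₂ 21.756, B 126.24
Sensible, products 25→176 °C: 4327.6 kJ/min
Q = ΔH = -14874 kJ/min = -247.89 kW
Heat removed = 247.89 kW

Q_out = 248 kW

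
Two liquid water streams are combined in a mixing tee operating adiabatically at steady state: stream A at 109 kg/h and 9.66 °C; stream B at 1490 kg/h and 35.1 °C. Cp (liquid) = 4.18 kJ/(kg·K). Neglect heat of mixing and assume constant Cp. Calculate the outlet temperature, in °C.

T_out = 33.4 °C

Adiabatic, steady state ⇒ Σ ṁᵢCp,ᵢ(T_out − Tᵢ) = 0
T_out = Σ ṁᵢCp,ᵢTᵢ / Σ ṁᵢCp,ᵢ
      = 223010 / 6683.8 = 33.366 °C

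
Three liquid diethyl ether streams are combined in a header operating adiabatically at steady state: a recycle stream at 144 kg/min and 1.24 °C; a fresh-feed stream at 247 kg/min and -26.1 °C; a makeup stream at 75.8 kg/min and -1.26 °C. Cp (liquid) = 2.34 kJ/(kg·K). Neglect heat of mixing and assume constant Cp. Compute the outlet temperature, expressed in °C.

Energy balance with Q = 0: Σ ṁᵢCp,ᵢ(T_out − Tᵢ) = 0
Σ ṁᵢCp,ᵢTᵢ = 144×2.34×1.24 + 247×2.34×-26.1 + 75.8×2.34×-1.26 = -14891
Σ ṁᵢCp,ᵢ = 144×2.34 + 247×2.34 + 75.8×2.34 = 1092.3
T_out = -14891 / 1092.3 = -13.632 °C

T_out = -13.6 °C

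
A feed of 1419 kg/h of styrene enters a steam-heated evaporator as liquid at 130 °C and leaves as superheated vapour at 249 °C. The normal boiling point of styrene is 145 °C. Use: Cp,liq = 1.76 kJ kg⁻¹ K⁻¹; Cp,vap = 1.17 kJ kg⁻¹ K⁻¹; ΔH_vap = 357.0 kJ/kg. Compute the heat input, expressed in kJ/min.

Q = 11900 kJ/min

liquid 130→145 °C: 26.4 kJ/kg
vaporisation at 145 °C: 357 kJ/kg
vapour 145→249 °C: 121.68 kJ/kg
Δh = 26.4 + 357 + 121.68 = 505.08 kJ/kg
Q = ṁ·Δh = 1419 kg/h × 505.08 kJ/kg = 716710 kJ/h
|Q| = 199.09 kW = 11945 kJ/min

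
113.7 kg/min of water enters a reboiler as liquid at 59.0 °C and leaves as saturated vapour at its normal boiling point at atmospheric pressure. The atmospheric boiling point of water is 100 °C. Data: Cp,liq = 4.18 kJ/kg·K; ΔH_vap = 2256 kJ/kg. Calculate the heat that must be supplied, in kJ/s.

liquid 59.0→100 °C: 171.38 kJ/kg
vaporisation at 100 °C: 2256 kJ/kg
Δh = 171.38 + 2256 = 2427.4 kJ/kg
Q = ṁ·Δh = 113.7 kg/min × 2427.4 kJ/kg = 275990 kJ/min
|Q| = 4599.9 kW

Q = 4600 kJ/s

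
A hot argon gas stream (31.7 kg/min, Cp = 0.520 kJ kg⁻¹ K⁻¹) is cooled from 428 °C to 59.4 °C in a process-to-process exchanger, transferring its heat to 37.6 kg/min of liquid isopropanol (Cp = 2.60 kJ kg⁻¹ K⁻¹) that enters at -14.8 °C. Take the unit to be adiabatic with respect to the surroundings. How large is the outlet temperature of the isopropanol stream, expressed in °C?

Heat released by hot stream: Q = 31.7 × 0.520 × (428 − 59.4) = 6076 kJ/min
Energy balance on cold side (adiabatic exchanger): Q = ṁ_c·Cp_c·(T_c,out − T_c,in)
T_c,out = -14.8 + 6076/(37.6 × 2.60) = 47.352 °C

T_c,out = 47.4 °C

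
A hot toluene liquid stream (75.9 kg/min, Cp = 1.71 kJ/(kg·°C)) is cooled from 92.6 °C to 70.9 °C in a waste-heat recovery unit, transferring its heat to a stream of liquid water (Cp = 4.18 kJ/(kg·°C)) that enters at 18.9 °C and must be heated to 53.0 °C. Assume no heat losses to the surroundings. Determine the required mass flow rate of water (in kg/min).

Heat released by hot stream: Q = 75.9 × 1.71 × (92.6 − 70.9) = 2816.4 kJ/min
Energy balance on cold side (adiabatic exchanger): Q = ṁ_c·Cp_c·(T_c,out − T_c,in)
ṁ_c = 2816.4 / [4.18 × (53.0 − 18.9)] = 19.759 kg/min

ṁ_c = 19.8 kg/min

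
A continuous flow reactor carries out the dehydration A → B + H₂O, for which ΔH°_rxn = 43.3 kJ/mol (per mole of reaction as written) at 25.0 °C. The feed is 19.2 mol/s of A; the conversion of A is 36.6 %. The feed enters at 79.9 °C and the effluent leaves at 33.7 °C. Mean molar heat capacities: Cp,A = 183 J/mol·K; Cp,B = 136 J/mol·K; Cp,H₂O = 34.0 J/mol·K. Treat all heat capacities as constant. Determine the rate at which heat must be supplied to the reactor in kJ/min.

Q_in = 8470 kJ/min

Extent of reaction ξ = 0.366 × 19.2 = 7.0272 mol/s
Reaction term: ξ·ΔH°_rxn = 7.0272 × 43.3 = 304.28 kJ/s
Sensible, feed 79.9→25 °C: -192.9 kJ/s
Outlet flows (mol/s): A 12.173, B 7.0272, H₂O 7.0272
Sensible, products 25→33.7 °C: 29.774 kJ/s
Q = ΔH = 141.15 kJ/s = 141.15 kW
Heat supplied = 8469.3 kJ/min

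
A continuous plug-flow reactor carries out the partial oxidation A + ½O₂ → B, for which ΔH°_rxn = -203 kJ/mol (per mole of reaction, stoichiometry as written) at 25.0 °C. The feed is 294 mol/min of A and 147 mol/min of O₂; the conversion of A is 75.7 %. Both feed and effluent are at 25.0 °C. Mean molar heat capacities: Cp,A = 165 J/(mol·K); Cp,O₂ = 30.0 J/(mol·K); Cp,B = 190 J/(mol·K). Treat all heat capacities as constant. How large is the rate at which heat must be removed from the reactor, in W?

Q_out = 753000 W

Extent of reaction ξ = 0.757 × 294 = 222.56 mol/min
Reaction term: ξ·ΔH°_rxn = 222.56 × -203 = -45179 kJ/min
Q = ΔH = -45179 kJ/min = -752.99 kW
Heat removed = 752990 W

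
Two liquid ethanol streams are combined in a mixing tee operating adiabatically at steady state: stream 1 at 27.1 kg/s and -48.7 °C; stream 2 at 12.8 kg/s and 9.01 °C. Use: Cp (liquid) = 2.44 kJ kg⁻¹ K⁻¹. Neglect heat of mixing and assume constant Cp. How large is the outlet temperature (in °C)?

Energy balance with Q = 0: Σ ṁᵢCp,ᵢ(T_out − Tᵢ) = 0
Σ ṁᵢCp,ᵢTᵢ = 27.1×2.44×-48.7 + 12.8×2.44×9.01 = -2938.8
Σ ṁᵢCp,ᵢ = 27.1×2.44 + 12.8×2.44 = 97.356
T_out = -2938.8 / 97.356 = -30.187 °C

T_out = -30.2 °C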